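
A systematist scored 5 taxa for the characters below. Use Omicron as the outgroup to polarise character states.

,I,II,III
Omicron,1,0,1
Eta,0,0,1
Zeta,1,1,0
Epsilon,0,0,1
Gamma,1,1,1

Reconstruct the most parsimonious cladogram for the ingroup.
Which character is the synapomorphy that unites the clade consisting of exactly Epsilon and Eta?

I

Character polarity is set by the outgroup: the derived state is whichever differs from the outgroup's state, so for I, III the derived state is '0', and for the remaining characters it is '1'.
Only Epsilon and Eta show the derived state '0' for I, supporting them as a clade.
Only Gamma and Zeta show the derived state '1' for II, supporting them as a clade.
III: derived state '0' in Zeta only — an autapomorphy, so it tells us nothing about relationships among taxa.
Most parsimonious ingroup topology: ((Eta,Epsilon),(Zeta,Gamma)).
The clade {Epsilon, Eta} is supported by I: its derived state '0' occurs in exactly those taxa and in no other taxon (including the outgroup).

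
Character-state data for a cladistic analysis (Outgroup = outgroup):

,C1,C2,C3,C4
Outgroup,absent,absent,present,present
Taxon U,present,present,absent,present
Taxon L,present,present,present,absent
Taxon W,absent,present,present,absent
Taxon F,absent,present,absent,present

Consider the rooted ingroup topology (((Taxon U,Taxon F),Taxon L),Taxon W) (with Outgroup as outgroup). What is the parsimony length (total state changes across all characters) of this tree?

Map each character onto (((Taxon U,Taxon F),Taxon L),Taxon W) (rooted by Outgroup) and count the minimum state changes it requires (Fitch parsimony):
C1: 2; C2: 1; C3: 1; C4: 2.
Total tree length = 6.

6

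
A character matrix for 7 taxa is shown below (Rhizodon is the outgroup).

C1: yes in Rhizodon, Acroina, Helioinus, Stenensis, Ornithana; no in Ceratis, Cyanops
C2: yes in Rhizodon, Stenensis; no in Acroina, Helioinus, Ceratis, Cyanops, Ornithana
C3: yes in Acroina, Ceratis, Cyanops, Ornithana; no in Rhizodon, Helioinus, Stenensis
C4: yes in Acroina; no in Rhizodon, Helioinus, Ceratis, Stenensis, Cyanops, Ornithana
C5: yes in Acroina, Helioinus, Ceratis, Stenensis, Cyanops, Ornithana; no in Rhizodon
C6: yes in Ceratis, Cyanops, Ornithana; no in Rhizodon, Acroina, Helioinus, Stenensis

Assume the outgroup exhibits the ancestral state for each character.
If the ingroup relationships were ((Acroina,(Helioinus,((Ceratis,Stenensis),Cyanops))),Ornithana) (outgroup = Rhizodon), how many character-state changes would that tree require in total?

12

Map each character onto ((Acroina,(Helioinus,((Ceratis,Stenensis),Cyanops))),Ornithana) (rooted by Rhizodon) and count the minimum state changes it requires (Fitch parsimony):
C1: 2; C2: 2; C3: 3; C4: 1; C5: 1; C6: 3.
Total tree length = 12.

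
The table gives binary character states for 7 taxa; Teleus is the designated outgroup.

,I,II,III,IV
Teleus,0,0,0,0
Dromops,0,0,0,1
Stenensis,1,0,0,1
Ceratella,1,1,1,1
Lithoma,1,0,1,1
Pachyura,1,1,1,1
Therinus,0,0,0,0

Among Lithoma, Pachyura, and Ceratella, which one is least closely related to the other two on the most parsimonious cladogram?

The outgroup has state '0' for every character, so '1' is the derived state throughout.
I: derived state '1' in Ceratella, Lithoma, Pachyura, and Stenensis only — synapomorphy for {Ceratella, Lithoma, Pachyura, Stenensis}.
II: derived state '1' in Ceratella and Pachyura only — synapomorphy for {Ceratella, Pachyura}.
III: derived state '1' in Ceratella, Lithoma, and Pachyura only — synapomorphy for {Ceratella, Lithoma, Pachyura}.
IV: derived state '1' in Ceratella, Dromops, Lithoma, Pachyura, and Stenensis only — synapomorphy for {Ceratella, Dromops, Lithoma, Pachyura, Stenensis}.
Most parsimonious ingroup topology: ((Dromops,(Stenensis,((Ceratella,Pachyura),Lithoma))),Therinus).
Ceratella and Pachyura share a more recent common ancestor with each other than either does with Lithoma, so Lithoma is the least closely related of the three.

Lithoma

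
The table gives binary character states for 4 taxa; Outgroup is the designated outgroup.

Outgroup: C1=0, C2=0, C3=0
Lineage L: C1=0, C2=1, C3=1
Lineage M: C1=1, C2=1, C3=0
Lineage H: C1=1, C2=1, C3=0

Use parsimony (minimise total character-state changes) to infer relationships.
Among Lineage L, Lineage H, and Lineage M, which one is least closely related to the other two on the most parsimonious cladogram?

Lineage L

The outgroup has state '0' for every character, so '1' is the derived state throughout.
Only Lineage H and Lineage M show the derived state '1' for C1, supporting them as a clade.
All ingroup taxa share the derived state '1' for C2; it defines the ingroup but does not resolve relationships within it.
C3: derived state '1' in Lineage L only — an autapomorphy, so it tells us nothing about relationships among taxa.
Most parsimonious ingroup topology: (Lineage L,(Lineage M,Lineage H)).
Lineage H and Lineage M share a more recent common ancestor with each other than either does with Lineage L, so Lineage L is the least closely related of the three.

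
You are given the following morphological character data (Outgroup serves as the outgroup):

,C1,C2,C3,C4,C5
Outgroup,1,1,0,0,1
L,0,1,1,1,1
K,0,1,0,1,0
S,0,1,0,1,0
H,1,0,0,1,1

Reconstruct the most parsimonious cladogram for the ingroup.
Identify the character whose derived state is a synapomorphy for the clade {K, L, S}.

Character polarity is set by the outgroup: the derived state is whichever differs from the outgroup's state, so for C1, C2, C5 the derived state is '0', and for the remaining characters it is '1'.
C1 (derived state '0') is shared by K, L, and S — a synapomorphy uniting that clade.
C2 (derived state '0') is unique to H (autapomorphy; uninformative for grouping).
C3 (derived state '1') is unique to L (autapomorphy; uninformative for grouping).
All ingroup taxa share the derived state '1' for C4; it defines the ingroup but does not resolve relationships within it.
C5 (derived state '0') is shared by K and S — a synapomorphy uniting that clade.
Most parsimonious ingroup topology: ((L,(K,S)),H).
The clade {K, L, S} is supported by C1: its derived state '0' occurs in exactly those taxa and in no other taxon (including the outgroup).

C1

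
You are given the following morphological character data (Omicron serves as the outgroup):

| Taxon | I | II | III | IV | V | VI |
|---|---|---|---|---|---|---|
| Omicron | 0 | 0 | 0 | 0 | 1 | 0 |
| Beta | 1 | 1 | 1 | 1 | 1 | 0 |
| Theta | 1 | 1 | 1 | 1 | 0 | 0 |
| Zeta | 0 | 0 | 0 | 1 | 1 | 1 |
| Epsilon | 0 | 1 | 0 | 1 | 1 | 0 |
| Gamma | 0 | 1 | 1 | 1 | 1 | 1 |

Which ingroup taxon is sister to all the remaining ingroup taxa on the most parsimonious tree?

Zeta

Character polarity is set by the outgroup: the derived state is whichever differs from the outgroup's state, so for V the derived state is '0', and for the remaining characters it is '1'.
I (derived state '1') is shared by Beta and Theta — a synapomorphy uniting that clade.
Only Beta, Epsilon, Gamma, and Theta show the derived state '1' for II, supporting them as a clade.
Only Beta, Gamma, and Theta show the derived state '1' for III, supporting them as a clade.
All ingroup taxa share the derived state '1' for IV; it defines the ingroup but does not resolve relationships within it.
V: derived state '0' in Theta only — an autapomorphy, so it tells us nothing about relationships among taxa.
VI (state '1') occurs in Gamma and Zeta but conflicts with the nesting implied by the other characters — most parsimoniously interpreted as homoplasy.
Most parsimonious ingroup topology: ((((Beta,Theta),Gamma),Epsilon),Zeta).
Zeta is sister to the clade containing all other ingroup taxa, so it is the earliest-diverging (most basal) ingroup lineage.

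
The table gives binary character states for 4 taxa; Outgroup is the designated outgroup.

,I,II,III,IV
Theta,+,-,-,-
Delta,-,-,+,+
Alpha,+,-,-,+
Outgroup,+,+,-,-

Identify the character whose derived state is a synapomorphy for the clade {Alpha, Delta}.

Character polarity is set by the outgroup: the derived state is whichever differs from the outgroup's state, so for I, II the derived state is '-', and for the remaining characters it is '+'.
I: derived state '-' in Delta only — an autapomorphy, so it tells us nothing about relationships among taxa.
All ingroup taxa share the derived state '-' for II; it defines the ingroup but does not resolve relationships within it.
III (derived state '+') is unique to Delta (autapomorphy; uninformative for grouping).
IV: derived state '+' in Alpha and Delta only — synapomorphy for {Alpha, Delta}.
Most parsimonious ingroup topology: ((Delta,Alpha),Theta).
The clade {Alpha, Delta} is supported by IV: its derived state '+' occurs in exactly those taxa and in no other taxon (including the outgroup).

IV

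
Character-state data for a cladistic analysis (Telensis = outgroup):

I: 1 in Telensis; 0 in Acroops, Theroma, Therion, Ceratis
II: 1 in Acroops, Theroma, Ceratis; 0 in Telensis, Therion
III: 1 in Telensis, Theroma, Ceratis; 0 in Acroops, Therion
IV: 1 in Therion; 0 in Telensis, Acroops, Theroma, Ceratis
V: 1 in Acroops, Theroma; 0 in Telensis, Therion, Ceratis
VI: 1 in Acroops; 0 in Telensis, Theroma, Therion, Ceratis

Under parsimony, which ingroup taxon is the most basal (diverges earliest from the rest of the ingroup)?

Character polarity is set by the outgroup: the derived state is whichever differs from the outgroup's state, so for I, III the derived state is '0', and for the remaining characters it is '1'.
All ingroup taxa share the derived state '0' for I; it defines the ingroup but does not resolve relationships within it.
II (derived state '1') is shared by Acroops, Ceratis, and Theroma — a synapomorphy uniting that clade.
III groups Acroops and Therion, which is incompatible with the clades supported by the remaining characters; treating it as convergent (homoplasy) costs fewer steps than any alternative tree.
IV (derived state '1') is unique to Therion (autapomorphy; uninformative for grouping).
V: derived state '1' in Acroops and Theroma only — synapomorphy for {Acroops, Theroma}.
VI (derived state '1') is unique to Acroops (autapomorphy; uninformative for grouping).
Most parsimonious ingroup topology: (((Acroops,Theroma),Ceratis),Therion).
Therion is sister to the clade containing all other ingroup taxa, so it is the earliest-diverging (most basal) ingroup lineage.

Therion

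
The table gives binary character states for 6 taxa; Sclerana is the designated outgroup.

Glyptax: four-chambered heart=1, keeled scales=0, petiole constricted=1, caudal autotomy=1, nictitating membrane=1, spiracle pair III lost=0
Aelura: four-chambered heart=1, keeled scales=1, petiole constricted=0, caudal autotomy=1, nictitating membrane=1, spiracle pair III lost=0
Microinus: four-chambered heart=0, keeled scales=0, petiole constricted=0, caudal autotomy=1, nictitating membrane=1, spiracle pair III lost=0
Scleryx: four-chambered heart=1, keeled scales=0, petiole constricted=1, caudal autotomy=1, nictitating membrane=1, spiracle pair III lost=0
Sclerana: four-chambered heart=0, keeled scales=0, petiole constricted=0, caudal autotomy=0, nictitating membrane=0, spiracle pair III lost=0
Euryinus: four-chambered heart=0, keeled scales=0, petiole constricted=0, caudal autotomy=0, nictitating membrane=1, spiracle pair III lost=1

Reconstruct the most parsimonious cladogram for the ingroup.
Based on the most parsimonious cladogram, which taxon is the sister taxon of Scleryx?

The outgroup has state '0' for every character, so '1' is the derived state throughout.
Only Aelura, Glyptax, and Scleryx show the derived state '1' for four-chambered heart, supporting them as a clade.
keeled scales: derived state '1' in Aelura only — an autapomorphy, so it tells us nothing about relationships among taxa.
petiole constricted: derived state '1' in Glyptax and Scleryx only — synapomorphy for {Glyptax, Scleryx}.
Only Aelura, Glyptax, Microinus, and Scleryx show the derived state '1' for caudal autotomy, supporting them as a clade.
All ingroup taxa share the derived state '1' for nictitating membrane; it defines the ingroup but does not resolve relationships within it.
spiracle pair III lost: derived state '1' in Euryinus only — an autapomorphy, so it tells us nothing about relationships among taxa.
Most parsimonious ingroup topology: ((Microinus,((Scleryx,Glyptax),Aelura)),Euryinus).
Scleryx and Glyptax form a cherry on this tree, so they are sister taxa.

Glyptax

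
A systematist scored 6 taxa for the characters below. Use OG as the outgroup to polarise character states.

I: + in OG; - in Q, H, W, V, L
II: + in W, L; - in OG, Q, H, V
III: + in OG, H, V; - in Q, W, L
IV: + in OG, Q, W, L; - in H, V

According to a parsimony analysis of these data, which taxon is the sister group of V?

Character polarity is set by the outgroup: the derived state is whichever differs from the outgroup's state, so for I, III, IV the derived state is '-', and for the remaining characters it is '+'.
I (derived state '-') is shared by all ingroup taxa — unites the whole ingroup.
Only L and W show the derived state '+' for II, supporting them as a clade.
Only L, Q, and W show the derived state '-' for III, supporting them as a clade.
IV (derived state '-') is shared by H and V — a synapomorphy uniting that clade.
Most parsimonious ingroup topology: ((Q,(W,L)),(H,V)).
V and H form a cherry on this tree, so they are sister taxa.

H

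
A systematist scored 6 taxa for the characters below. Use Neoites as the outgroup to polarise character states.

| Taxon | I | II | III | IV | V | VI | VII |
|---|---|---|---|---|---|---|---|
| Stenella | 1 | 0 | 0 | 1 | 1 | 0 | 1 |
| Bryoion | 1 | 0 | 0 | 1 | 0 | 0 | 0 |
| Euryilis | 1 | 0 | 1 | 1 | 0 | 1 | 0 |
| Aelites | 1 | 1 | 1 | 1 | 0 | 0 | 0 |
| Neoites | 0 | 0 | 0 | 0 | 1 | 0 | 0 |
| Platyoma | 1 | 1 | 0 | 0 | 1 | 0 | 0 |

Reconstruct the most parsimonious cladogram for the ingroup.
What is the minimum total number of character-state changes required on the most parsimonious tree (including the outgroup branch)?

8

Character polarity is set by the outgroup: the derived state is whichever differs from the outgroup's state, so for V the derived state is '0', and for the remaining characters it is '1'.
I (derived state '1') is shared by all ingroup taxa — unites the whole ingroup.
II groups Aelites and Platyoma, which is incompatible with the clades supported by the remaining characters; treating it as convergent (homoplasy) costs fewer steps than any alternative tree.
III: derived state '1' in Aelites and Euryilis only — synapomorphy for {Aelites, Euryilis}.
Only Aelites, Bryoion, Euryilis, and Stenella show the derived state '1' for IV, supporting them as a clade.
Only Aelites, Bryoion, and Euryilis show the derived state '0' for V, supporting them as a clade.
VI (derived state '1') is unique to Euryilis (autapomorphy; uninformative for grouping).
VII: derived state '1' in Stenella only — an autapomorphy, so it tells us nothing about relationships among taxa.
Most parsimonious ingroup topology: (Platyoma,(((Aelites,Euryilis),Bryoion),Stenella)).
Changes per character on this tree: I: 1; II: 2; III: 1; IV: 1; V: 1; VI: 1; VII: 1.
Total = 8.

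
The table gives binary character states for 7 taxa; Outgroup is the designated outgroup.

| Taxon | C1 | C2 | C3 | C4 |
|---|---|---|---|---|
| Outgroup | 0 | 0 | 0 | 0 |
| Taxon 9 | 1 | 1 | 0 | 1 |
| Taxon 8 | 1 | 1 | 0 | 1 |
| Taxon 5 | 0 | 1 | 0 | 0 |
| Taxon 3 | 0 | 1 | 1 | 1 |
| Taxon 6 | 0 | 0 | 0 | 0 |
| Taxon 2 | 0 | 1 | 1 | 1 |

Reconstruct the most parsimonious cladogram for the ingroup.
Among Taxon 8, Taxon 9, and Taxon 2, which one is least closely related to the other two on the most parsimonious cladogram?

The outgroup has state '0' for every character, so '1' is the derived state throughout.
C1 (derived state '1') is shared by Taxon 8 and Taxon 9 — a synapomorphy uniting that clade.
Only Taxon 2, Taxon 3, Taxon 5, Taxon 8, and Taxon 9 show the derived state '1' for C2, supporting them as a clade.
C3 (derived state '1') is shared by Taxon 2 and Taxon 3 — a synapomorphy uniting that clade.
C4: derived state '1' in Taxon 2, Taxon 3, Taxon 8, and Taxon 9 only — synapomorphy for {Taxon 2, Taxon 3, Taxon 8, Taxon 9}.
Most parsimonious ingroup topology: ((((Taxon 9,Taxon 8),(Taxon 3,Taxon 2)),Taxon 5),Taxon 6).
Taxon 8 and Taxon 9 share a more recent common ancestor with each other than either does with Taxon 2, so Taxon 2 is the least closely related of the three.

Taxon 2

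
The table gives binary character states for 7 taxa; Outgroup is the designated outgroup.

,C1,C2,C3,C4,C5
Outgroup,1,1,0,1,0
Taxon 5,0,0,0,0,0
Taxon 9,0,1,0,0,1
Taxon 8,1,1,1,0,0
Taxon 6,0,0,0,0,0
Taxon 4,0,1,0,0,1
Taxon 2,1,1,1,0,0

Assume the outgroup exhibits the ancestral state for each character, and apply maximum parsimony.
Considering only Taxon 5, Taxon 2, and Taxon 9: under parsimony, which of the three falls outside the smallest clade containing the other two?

Character polarity is set by the outgroup: the derived state is whichever differs from the outgroup's state, so for C1, C2, C4 the derived state is '0', and for the remaining characters it is '1'.
C1: derived state '0' in Taxon 4, Taxon 5, Taxon 6, and Taxon 9 only — synapomorphy for {Taxon 4, Taxon 5, Taxon 6, Taxon 9}.
Only Taxon 5 and Taxon 6 show the derived state '0' for C2, supporting them as a clade.
Only Taxon 2 and Taxon 8 show the derived state '1' for C3, supporting them as a clade.
C4 (derived state '0') is shared by all ingroup taxa — unites the whole ingroup.
C5: derived state '1' in Taxon 4 and Taxon 9 only — synapomorphy for {Taxon 4, Taxon 9}.
Most parsimonious ingroup topology: (((Taxon 5,Taxon 6),(Taxon 9,Taxon 4)),(Taxon 8,Taxon 2)).
Taxon 5 and Taxon 9 share a more recent common ancestor with each other than either does with Taxon 2, so Taxon 2 is the least closely related of the three.

Taxon 2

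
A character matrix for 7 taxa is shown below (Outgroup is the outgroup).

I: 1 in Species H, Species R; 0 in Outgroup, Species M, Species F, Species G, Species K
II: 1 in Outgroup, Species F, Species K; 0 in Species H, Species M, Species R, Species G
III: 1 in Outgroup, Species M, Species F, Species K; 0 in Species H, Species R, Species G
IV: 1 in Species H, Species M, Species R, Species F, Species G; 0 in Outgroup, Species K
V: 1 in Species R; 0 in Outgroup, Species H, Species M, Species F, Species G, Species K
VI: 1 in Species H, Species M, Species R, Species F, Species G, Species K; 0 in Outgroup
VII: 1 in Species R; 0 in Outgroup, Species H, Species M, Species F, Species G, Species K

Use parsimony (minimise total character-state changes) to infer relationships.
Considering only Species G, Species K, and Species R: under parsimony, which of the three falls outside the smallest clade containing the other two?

Species K

Character polarity is set by the outgroup: the derived state is whichever differs from the outgroup's state, so for II, III the derived state is '0', and for the remaining characters it is '1'.
I (derived state '1') is shared by Species H and Species R — a synapomorphy uniting that clade.
II (derived state '0') is shared by Species G, Species H, Species M, and Species R — a synapomorphy uniting that clade.
III: derived state '0' in Species G, Species H, and Species R only — synapomorphy for {Species G, Species H, Species R}.
Only Species F, Species G, Species H, Species M, and Species R show the derived state '1' for IV, supporting them as a clade.
V (derived state '1') is unique to Species R (autapomorphy; uninformative for grouping).
VI (derived state '1') is shared by all ingroup taxa — unites the whole ingroup.
VII: derived state '1' in Species R only — an autapomorphy, so it tells us nothing about relationships among taxa.
Most parsimonious ingroup topology: (((((Species H,Species R),Species G),Species M),Species F),Species K).
Species G and Species R share a more recent common ancestor with each other than either does with Species K, so Species K is the least closely related of the three.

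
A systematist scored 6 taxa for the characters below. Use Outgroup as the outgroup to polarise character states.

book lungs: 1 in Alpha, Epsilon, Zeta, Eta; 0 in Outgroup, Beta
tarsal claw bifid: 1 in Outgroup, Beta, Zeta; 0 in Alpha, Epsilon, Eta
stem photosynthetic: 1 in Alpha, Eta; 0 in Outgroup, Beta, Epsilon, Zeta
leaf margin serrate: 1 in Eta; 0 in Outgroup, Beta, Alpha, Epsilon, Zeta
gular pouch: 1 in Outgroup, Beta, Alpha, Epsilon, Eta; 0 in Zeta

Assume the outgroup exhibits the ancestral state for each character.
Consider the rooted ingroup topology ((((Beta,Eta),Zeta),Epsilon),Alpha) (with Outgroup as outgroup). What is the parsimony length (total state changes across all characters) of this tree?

9

Map each character onto ((((Beta,Eta),Zeta),Epsilon),Alpha) (rooted by Outgroup) and count the minimum state changes it requires (Fitch parsimony):
book lungs: 2; tarsal claw bifid: 3; stem photosynthetic: 2; leaf margin serrate: 1; gular pouch: 1.
Total tree length = 9.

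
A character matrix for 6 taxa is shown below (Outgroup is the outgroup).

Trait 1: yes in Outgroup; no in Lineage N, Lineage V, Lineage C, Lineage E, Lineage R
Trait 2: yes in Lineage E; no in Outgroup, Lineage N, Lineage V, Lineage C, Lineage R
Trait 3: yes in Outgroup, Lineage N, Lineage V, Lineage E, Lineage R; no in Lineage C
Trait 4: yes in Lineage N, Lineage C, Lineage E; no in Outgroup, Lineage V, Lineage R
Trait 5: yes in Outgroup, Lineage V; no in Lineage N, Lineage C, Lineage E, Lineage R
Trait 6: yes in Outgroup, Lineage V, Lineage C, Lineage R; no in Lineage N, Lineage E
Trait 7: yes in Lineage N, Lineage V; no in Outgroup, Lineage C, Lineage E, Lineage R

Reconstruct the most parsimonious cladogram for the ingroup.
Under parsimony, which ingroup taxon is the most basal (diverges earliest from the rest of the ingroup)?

Character polarity is set by the outgroup: the derived state is whichever differs from the outgroup's state, so for Trait 1, Trait 3, Trait 5, Trait 6 the derived state is 'no', and for the remaining characters it is 'yes'.
Trait 1 (derived state 'no') is shared by all ingroup taxa — unites the whole ingroup.
Trait 2: derived state 'yes' in Lineage E only — an autapomorphy, so it tells us nothing about relationships among taxa.
Trait 3 (derived state 'no') is unique to Lineage C (autapomorphy; uninformative for grouping).
Trait 4 (derived state 'yes') is shared by Lineage C, Lineage E, and Lineage N — a synapomorphy uniting that clade.
Trait 5: derived state 'no' in Lineage C, Lineage E, Lineage N, and Lineage R only — synapomorphy for {Lineage C, Lineage E, Lineage N, Lineage R}.
Trait 6: derived state 'no' in Lineage E and Lineage N only — synapomorphy for {Lineage E, Lineage N}.
Trait 7 (state 'yes') occurs in Lineage N and Lineage V but conflicts with the nesting implied by the other characters — most parsimoniously interpreted as homoplasy.
Most parsimonious ingroup topology: ((((Lineage N,Lineage E),Lineage C),Lineage R),Lineage V).
Lineage V is sister to the clade containing all other ingroup taxa, so it is the earliest-diverging (most basal) ingroup lineage.

Lineage V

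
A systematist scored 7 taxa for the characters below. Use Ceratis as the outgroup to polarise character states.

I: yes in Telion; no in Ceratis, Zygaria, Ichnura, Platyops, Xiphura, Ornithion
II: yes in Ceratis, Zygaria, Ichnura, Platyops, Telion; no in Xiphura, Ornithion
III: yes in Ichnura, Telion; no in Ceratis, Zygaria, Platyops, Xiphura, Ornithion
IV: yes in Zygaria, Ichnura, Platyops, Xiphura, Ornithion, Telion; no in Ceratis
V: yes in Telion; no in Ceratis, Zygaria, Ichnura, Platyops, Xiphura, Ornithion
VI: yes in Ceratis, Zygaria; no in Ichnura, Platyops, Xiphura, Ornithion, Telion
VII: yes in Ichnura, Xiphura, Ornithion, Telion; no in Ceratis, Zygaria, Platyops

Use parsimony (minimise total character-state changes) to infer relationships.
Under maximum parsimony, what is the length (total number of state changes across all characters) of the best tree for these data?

Character polarity is set by the outgroup: the derived state is whichever differs from the outgroup's state, so for II, VI the derived state is 'no', and for the remaining characters it is 'yes'.
I: derived state 'yes' in Telion only — an autapomorphy, so it tells us nothing about relationships among taxa.
Only Ornithion and Xiphura show the derived state 'no' for II, supporting them as a clade.
III: derived state 'yes' in Ichnura and Telion only — synapomorphy for {Ichnura, Telion}.
IV (derived state 'yes') is shared by all ingroup taxa — unites the whole ingroup.
V (derived state 'yes') is unique to Telion (autapomorphy; uninformative for grouping).
Only Ichnura, Ornithion, Platyops, Telion, and Xiphura show the derived state 'no' for VI, supporting them as a clade.
VII: derived state 'yes' in Ichnura, Ornithion, Telion, and Xiphura only — synapomorphy for {Ichnura, Ornithion, Telion, Xiphura}.
Most parsimonious ingroup topology: (Zygaria,(((Ichnura,Telion),(Xiphura,Ornithion)),Platyops)).
Changes per character on this tree: I: 1; II: 1; III: 1; IV: 1; V: 1; VI: 1; VII: 1.
Total = 7.

7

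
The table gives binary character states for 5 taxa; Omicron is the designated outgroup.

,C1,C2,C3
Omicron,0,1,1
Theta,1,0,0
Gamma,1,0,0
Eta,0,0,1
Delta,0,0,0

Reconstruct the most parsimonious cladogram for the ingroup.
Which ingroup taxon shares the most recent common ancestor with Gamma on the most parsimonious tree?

Character polarity is set by the outgroup: the derived state is whichever differs from the outgroup's state, so for C2, C3 the derived state is '0', and for the remaining characters it is '1'.
C1: derived state '1' in Gamma and Theta only — synapomorphy for {Gamma, Theta}.
All ingroup taxa share the derived state '0' for C2; it defines the ingroup but does not resolve relationships within it.
C3: derived state '0' in Delta, Gamma, and Theta only — synapomorphy for {Delta, Gamma, Theta}.
Most parsimonious ingroup topology: (((Theta,Gamma),Delta),Eta).
Gamma and Theta form a cherry on this tree, so they are sister taxa.

Theta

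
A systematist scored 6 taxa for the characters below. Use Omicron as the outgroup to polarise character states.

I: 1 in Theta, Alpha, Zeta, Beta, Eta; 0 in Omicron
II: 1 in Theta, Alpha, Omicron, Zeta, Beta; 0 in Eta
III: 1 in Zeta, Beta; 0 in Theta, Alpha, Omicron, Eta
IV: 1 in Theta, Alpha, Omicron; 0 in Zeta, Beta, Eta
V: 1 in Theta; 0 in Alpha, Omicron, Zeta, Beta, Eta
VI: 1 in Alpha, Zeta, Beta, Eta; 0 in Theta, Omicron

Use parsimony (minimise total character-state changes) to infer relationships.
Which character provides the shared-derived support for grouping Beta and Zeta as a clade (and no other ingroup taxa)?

Character polarity is set by the outgroup: the derived state is whichever differs from the outgroup's state, so for II, IV the derived state is '0', and for the remaining characters it is '1'.
All ingroup taxa share the derived state '1' for I; it defines the ingroup but does not resolve relationships within it.
II (derived state '0') is unique to Eta (autapomorphy; uninformative for grouping).
III (derived state '1') is shared by Beta and Zeta — a synapomorphy uniting that clade.
IV (derived state '0') is shared by Beta, Eta, and Zeta — a synapomorphy uniting that clade.
V: derived state '1' in Theta only — an autapomorphy, so it tells us nothing about relationships among taxa.
VI (derived state '1') is shared by Alpha, Beta, Eta, and Zeta — a synapomorphy uniting that clade.
Most parsimonious ingroup topology: (((Eta,(Zeta,Beta)),Alpha),Theta).
The clade {Beta, Zeta} is supported by III: its derived state '1' occurs in exactly those taxa and in no other taxon (including the outgroup).

III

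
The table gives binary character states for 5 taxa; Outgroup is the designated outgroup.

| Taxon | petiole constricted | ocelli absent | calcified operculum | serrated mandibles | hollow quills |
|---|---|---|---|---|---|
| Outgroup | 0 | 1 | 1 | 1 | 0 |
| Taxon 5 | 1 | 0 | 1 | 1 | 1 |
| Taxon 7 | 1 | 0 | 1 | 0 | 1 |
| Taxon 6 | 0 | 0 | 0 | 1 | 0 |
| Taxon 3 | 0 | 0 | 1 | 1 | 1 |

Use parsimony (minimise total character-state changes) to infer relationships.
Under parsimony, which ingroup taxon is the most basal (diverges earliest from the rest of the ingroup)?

Taxon 6

Character polarity is set by the outgroup: the derived state is whichever differs from the outgroup's state, so for ocelli absent, calcified operculum, serrated mandibles the derived state is '0', and for the remaining characters it is '1'.
petiole constricted (derived state '1') is shared by Taxon 5 and Taxon 7 — a synapomorphy uniting that clade.
ocelli absent (derived state '0') is shared by all ingroup taxa — unites the whole ingroup.
calcified operculum: derived state '0' in Taxon 6 only — an autapomorphy, so it tells us nothing about relationships among taxa.
serrated mandibles (derived state '0') is unique to Taxon 7 (autapomorphy; uninformative for grouping).
Only Taxon 3, Taxon 5, and Taxon 7 show the derived state '1' for hollow quills, supporting them as a clade.
Most parsimonious ingroup topology: (((Taxon 5,Taxon 7),Taxon 3),Taxon 6).
Taxon 6 is sister to the clade containing all other ingroup taxa, so it is the earliest-diverging (most basal) ingroup lineage.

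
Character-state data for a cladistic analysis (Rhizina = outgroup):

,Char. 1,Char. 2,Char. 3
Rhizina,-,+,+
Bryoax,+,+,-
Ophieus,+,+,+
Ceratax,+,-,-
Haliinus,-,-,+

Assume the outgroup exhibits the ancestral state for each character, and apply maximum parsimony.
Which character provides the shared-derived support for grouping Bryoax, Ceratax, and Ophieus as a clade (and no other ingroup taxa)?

Char. 1

Character polarity is set by the outgroup: the derived state is whichever differs from the outgroup's state, so for Char. 2, Char. 3 the derived state is '-', and for the remaining characters it is '+'.
Char. 1 (derived state '+') is shared by Bryoax, Ceratax, and Ophieus — a synapomorphy uniting that clade.
Char. 2 groups Ceratax and Haliinus, which is incompatible with the clades supported by the remaining characters; treating it as convergent (homoplasy) costs fewer steps than any alternative tree.
Char. 3: derived state '-' in Bryoax and Ceratax only — synapomorphy for {Bryoax, Ceratax}.
Most parsimonious ingroup topology: (((Bryoax,Ceratax),Ophieus),Haliinus).
The clade {Bryoax, Ceratax, Ophieus} is supported by Char. 1: its derived state '+' occurs in exactly those taxa and in no other taxon (including the outgroup).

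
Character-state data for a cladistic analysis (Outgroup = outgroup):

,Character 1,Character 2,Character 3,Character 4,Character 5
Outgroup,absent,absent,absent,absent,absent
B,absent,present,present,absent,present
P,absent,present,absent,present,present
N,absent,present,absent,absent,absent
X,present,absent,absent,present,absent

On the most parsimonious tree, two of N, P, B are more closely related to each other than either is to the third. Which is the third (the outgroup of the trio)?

N

The outgroup has state 'absent' for every character, so 'present' is the derived state throughout.
Character 1 (derived state 'present') is unique to X (autapomorphy; uninformative for grouping).
Character 2: derived state 'present' in B, N, and P only — synapomorphy for {B, N, P}.
Character 3: derived state 'present' in B only — an autapomorphy, so it tells us nothing about relationships among taxa.
Character 4 (state 'present') occurs in P and X but conflicts with the nesting implied by the other characters — most parsimoniously interpreted as homoplasy.
Character 5 (derived state 'present') is shared by B and P — a synapomorphy uniting that clade.
Most parsimonious ingroup topology: (((B,P),N),X).
B and P share a more recent common ancestor with each other than either does with N, so N is the least closely related of the three.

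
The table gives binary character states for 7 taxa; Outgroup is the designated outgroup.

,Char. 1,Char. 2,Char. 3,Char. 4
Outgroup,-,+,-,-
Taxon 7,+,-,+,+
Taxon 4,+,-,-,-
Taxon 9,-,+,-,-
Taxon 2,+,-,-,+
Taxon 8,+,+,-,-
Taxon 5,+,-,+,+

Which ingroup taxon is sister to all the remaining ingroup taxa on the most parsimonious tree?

Taxon 9

Character polarity is set by the outgroup: the derived state is whichever differs from the outgroup's state, so for Char. 2 the derived state is '-', and for the remaining characters it is '+'.
Only Taxon 2, Taxon 4, Taxon 5, Taxon 7, and Taxon 8 show the derived state '+' for Char. 1, supporting them as a clade.
Char. 2 (derived state '-') is shared by Taxon 2, Taxon 4, Taxon 5, and Taxon 7 — a synapomorphy uniting that clade.
Char. 3: derived state '+' in Taxon 5 and Taxon 7 only — synapomorphy for {Taxon 5, Taxon 7}.
Char. 4: derived state '+' in Taxon 2, Taxon 5, and Taxon 7 only — synapomorphy for {Taxon 2, Taxon 5, Taxon 7}.
Most parsimonious ingroup topology: (((((Taxon 7,Taxon 5),Taxon 2),Taxon 4),Taxon 8),Taxon 9).
Taxon 9 is sister to the clade containing all other ingroup taxa, so it is the earliest-diverging (most basal) ingroup lineage.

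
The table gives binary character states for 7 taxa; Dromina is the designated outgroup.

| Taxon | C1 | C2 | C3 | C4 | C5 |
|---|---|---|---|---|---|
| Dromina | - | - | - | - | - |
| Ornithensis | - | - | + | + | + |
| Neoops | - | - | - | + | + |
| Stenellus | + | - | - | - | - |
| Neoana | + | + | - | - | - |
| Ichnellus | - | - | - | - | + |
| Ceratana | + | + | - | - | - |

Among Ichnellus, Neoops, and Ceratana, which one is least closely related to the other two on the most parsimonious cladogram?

The outgroup has state '-' for every character, so '+' is the derived state throughout.
C1: derived state '+' in Ceratana, Neoana, and Stenellus only — synapomorphy for {Ceratana, Neoana, Stenellus}.
Only Ceratana and Neoana show the derived state '+' for C2, supporting them as a clade.
C3: derived state '+' in Ornithensis only — an autapomorphy, so it tells us nothing about relationships among taxa.
Only Neoops and Ornithensis show the derived state '+' for C4, supporting them as a clade.
Only Ichnellus, Neoops, and Ornithensis show the derived state '+' for C5, supporting them as a clade.
Most parsimonious ingroup topology: (((Ornithensis,Neoops),Ichnellus),(Stenellus,(Neoana,Ceratana))).
Ichnellus and Neoops share a more recent common ancestor with each other than either does with Ceratana, so Ceratana is the least closely related of the three.

Ceratana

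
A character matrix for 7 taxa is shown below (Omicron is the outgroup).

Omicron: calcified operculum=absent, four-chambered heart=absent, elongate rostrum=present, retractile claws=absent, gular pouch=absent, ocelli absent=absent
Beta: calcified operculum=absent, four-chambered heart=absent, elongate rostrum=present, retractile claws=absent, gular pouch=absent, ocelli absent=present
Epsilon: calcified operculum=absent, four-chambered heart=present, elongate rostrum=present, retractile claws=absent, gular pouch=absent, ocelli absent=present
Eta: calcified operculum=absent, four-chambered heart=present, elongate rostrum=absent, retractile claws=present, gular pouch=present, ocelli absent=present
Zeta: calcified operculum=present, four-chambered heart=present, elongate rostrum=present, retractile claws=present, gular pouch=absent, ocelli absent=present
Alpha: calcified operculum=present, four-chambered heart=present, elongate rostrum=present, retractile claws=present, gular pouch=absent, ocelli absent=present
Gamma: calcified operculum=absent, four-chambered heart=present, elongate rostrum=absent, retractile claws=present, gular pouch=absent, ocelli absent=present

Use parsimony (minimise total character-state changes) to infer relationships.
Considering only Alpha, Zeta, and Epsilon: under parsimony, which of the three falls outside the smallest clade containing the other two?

Character polarity is set by the outgroup: the derived state is whichever differs from the outgroup's state, so for elongate rostrum the derived state is 'absent', and for the remaining characters it is 'present'.
Only Alpha and Zeta show the derived state 'present' for calcified operculum, supporting them as a clade.
Only Alpha, Epsilon, Eta, Gamma, and Zeta show the derived state 'present' for four-chambered heart, supporting them as a clade.
Only Eta and Gamma show the derived state 'absent' for elongate rostrum, supporting them as a clade.
Only Alpha, Eta, Gamma, and Zeta show the derived state 'present' for retractile claws, supporting them as a clade.
gular pouch: derived state 'present' in Eta only — an autapomorphy, so it tells us nothing about relationships among taxa.
ocelli absent (derived state 'present') is shared by all ingroup taxa — unites the whole ingroup.
Most parsimonious ingroup topology: (Beta,(Epsilon,((Eta,Gamma),(Zeta,Alpha)))).
Zeta and Alpha share a more recent common ancestor with each other than either does with Epsilon, so Epsilon is the least closely related of the three.

Epsilon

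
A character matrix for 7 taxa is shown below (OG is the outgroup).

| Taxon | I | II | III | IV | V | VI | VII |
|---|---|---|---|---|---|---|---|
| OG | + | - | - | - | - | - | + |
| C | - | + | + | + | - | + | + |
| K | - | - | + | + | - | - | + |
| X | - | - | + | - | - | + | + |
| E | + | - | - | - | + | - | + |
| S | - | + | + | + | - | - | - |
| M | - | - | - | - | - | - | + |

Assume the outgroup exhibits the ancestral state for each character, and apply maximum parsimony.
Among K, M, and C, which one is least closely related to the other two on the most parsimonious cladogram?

Character polarity is set by the outgroup: the derived state is whichever differs from the outgroup's state, so for I, VII the derived state is '-', and for the remaining characters it is '+'.
I (derived state '-') is shared by C, K, M, S, and X — a synapomorphy uniting that clade.
Only C and S show the derived state '+' for II, supporting them as a clade.
Only C, K, S, and X show the derived state '+' for III, supporting them as a clade.
Only C, K, and S show the derived state '+' for IV, supporting them as a clade.
V: derived state '+' in E only — an autapomorphy, so it tells us nothing about relationships among taxa.
VI groups C and X, which is incompatible with the clades supported by the remaining characters; treating it as convergent (homoplasy) costs fewer steps than any alternative tree.
VII (derived state '-') is unique to S (autapomorphy; uninformative for grouping).
Most parsimonious ingroup topology: (((((C,S),K),X),M),E).
C and K share a more recent common ancestor with each other than either does with M, so M is the least closely related of the three.

M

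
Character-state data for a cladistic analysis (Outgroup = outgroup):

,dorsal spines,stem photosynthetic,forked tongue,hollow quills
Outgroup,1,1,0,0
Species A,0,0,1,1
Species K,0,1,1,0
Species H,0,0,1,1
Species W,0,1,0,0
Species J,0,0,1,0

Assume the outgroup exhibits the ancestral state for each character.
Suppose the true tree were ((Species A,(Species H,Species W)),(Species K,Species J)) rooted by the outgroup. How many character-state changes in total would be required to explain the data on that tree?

8

Map each character onto ((Species A,(Species H,Species W)),(Species K,Species J)) (rooted by Outgroup) and count the minimum state changes it requires (Fitch parsimony):
dorsal spines: 1; stem photosynthetic: 3; forked tongue: 2; hollow quills: 2.
Total tree length = 8.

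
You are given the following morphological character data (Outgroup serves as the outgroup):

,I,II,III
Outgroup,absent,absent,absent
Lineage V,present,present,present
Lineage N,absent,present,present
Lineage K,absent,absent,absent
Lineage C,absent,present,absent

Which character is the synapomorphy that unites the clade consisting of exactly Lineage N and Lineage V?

The outgroup has state 'absent' for every character, so 'present' is the derived state throughout.
I: derived state 'present' in Lineage V only — an autapomorphy, so it tells us nothing about relationships among taxa.
Only Lineage C, Lineage N, and Lineage V show the derived state 'present' for II, supporting them as a clade.
Only Lineage N and Lineage V show the derived state 'present' for III, supporting them as a clade.
Most parsimonious ingroup topology: (((Lineage V,Lineage N),Lineage C),Lineage K).
The clade {Lineage N, Lineage V} is supported by III: its derived state 'present' occurs in exactly those taxa and in no other taxon (including the outgroup).

III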